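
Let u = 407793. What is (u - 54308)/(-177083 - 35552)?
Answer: -70697/42527 ≈ -1.6624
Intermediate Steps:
(u - 54308)/(-177083 - 35552) = (407793 - 54308)/(-177083 - 35552) = 353485/(-212635) = 353485*(-1/212635) = -70697/42527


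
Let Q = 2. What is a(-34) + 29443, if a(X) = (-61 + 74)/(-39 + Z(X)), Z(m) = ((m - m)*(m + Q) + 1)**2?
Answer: 1118821/38 ≈ 29443.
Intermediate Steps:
Z(m) = 1 (Z(m) = ((m - m)*(m + 2) + 1)**2 = (0*(2 + m) + 1)**2 = (0 + 1)**2 = 1**2 = 1)
a(X) = -13/38 (a(X) = (-61 + 74)/(-39 + 1) = 13/(-38) = 13*(-1/38) = -13/38)
a(-34) + 29443 = -13/38 + 29443 = 1118821/38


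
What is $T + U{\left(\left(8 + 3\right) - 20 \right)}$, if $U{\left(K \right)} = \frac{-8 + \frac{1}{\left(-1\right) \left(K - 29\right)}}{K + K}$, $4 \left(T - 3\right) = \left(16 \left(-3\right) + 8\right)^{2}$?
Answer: $\frac{91985}{228} \approx 403.44$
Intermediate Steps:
$T = 403$ ($T = 3 + \frac{\left(16 \left(-3\right) + 8\right)^{2}}{4} = 3 + \frac{\left(-48 + 8\right)^{2}}{4} = 3 + \frac{\left(-40\right)^{2}}{4} = 3 + \frac{1}{4} \cdot 1600 = 3 + 400 = 403$)
$U{\left(K \right)} = \frac{-8 + \frac{1}{29 - K}}{2 K}$ ($U{\left(K \right)} = \frac{-8 + \frac{1}{\left(-1\right) \left(-29 + K\right)}}{2 K} = \left(-8 + \frac{1}{29 - K}\right) \frac{1}{2 K} = \frac{-8 + \frac{1}{29 - K}}{2 K}$)
$T + U{\left(\left(8 + 3\right) - 20 \right)} = 403 + \frac{231 - 8 \left(\left(8 + 3\right) - 20\right)}{2 \left(\left(8 + 3\right) - 20\right) \left(-29 + \left(\left(8 + 3\right) - 20\right)\right)} = 403 + \frac{231 - 8 \left(11 - 20\right)}{2 \left(11 - 20\right) \left(-29 + \left(11 - 20\right)\right)} = 403 + \frac{231 - -72}{2 \left(-9\right) \left(-29 - 9\right)} = 403 + \frac{1}{2} \left(- \frac{1}{9}\right) \frac{1}{-38} \left(231 + 72\right) = 403 + \frac{1}{2} \left(- \frac{1}{9}\right) \left(- \frac{1}{38}\right) 303 = 403 + \frac{101}{228} = \frac{91985}{228}$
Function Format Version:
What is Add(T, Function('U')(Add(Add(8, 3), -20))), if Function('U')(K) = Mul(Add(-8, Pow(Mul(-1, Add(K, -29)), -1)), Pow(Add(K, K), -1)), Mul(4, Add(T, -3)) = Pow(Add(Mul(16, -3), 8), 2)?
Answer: Rational(91985, 228) ≈ 403.44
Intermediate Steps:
T = 403 (T = Add(3, Mul(Rational(1, 4), Pow(Add(Mul(16, -3), 8), 2))) = Add(3, Mul(Rational(1, 4), Pow(Add(-48, 8), 2))) = Add(3, Mul(Rational(1, 4), Pow(-40, 2))) = Add(3, Mul(Rational(1, 4), 1600)) = Add(3, 400) = 403)
Function('U')(K) = Mul(Rational(1, 2), Pow(K, -1), Add(-8, Pow(Add(29, Mul(-1, K)), -1))) (Function('U')(K) = Mul(Add(-8, Pow(Mul(-1, Add(-29, K)), -1)), Pow(Mul(2, K), -1)) = Mul(Add(-8, Pow(Add(29, Mul(-1, K)), -1)), Mul(Rational(1, 2), Pow(K, -1))) = Mul(Rational(1, 2), Pow(K, -1), Add(-8, Pow(Add(29, Mul(-1, K)), -1))))
Add(T, Function('U')(Add(Add(8, 3), -20))) = Add(403, Mul(Rational(1, 2), Pow(Add(Add(8, 3), -20), -1), Pow(Add(-29, Add(Add(8, 3), -20)), -1), Add(231, Mul(-8, Add(Add(8, 3), -20))))) = Add(403, Mul(Rational(1, 2), Pow(Add(11, -20), -1), Pow(Add(-29, Add(11, -20)), -1), Add(231, Mul(-8, Add(11, -20))))) = Add(403, Mul(Rational(1, 2), Pow(-9, -1), Pow(Add(-29, -9), -1), Add(231, Mul(-8, -9)))) = Add(403, Mul(Rational(1, 2), Rational(-1, 9), Pow(-38, -1), Add(231, 72))) = Add(403, Mul(Rational(1, 2), Rational(-1, 9), Rational(-1, 38), 303)) = Add(403, Rational(101, 228)) = Rational(91985, 228)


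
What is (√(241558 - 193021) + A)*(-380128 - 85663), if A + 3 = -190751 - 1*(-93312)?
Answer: 45387606622 - 1397373*√5393 ≈ 4.5285e+10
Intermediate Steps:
A = -97442 (A = -3 + (-190751 - 1*(-93312)) = -3 + (-190751 + 93312) = -3 - 97439 = -97442)
(√(241558 - 193021) + A)*(-380128 - 85663) = (√(241558 - 193021) - 97442)*(-380128 - 85663) = (√48537 - 97442)*(-465791) = (3*√5393 - 97442)*(-465791) = (-97442 + 3*√5393)*(-465791) = 45387606622 - 1397373*√5393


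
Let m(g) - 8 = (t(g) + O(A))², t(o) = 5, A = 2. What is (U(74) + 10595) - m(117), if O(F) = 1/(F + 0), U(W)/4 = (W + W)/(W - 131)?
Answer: 2404571/228 ≈ 10546.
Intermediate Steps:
U(W) = 8*W/(-131 + W) (U(W) = 4*((W + W)/(W - 131)) = 4*((2*W)/(-131 + W)) = 4*(2*W/(-131 + W)) = 8*W/(-131 + W))
O(F) = 1/F
m(g) = 153/4 (m(g) = 8 + (5 + 1/2)² = 8 + (5 + ½)² = 8 + (11/2)² = 8 + 121/4 = 153/4)
(U(74) + 10595) - m(117) = (8*74/(-131 + 74) + 10595) - 1*153/4 = (8*74/(-57) + 10595) - 153/4 = (8*74*(-1/57) + 10595) - 153/4 = (-592/57 + 10595) - 153/4 = 603323/57 - 153/4 = 2404571/228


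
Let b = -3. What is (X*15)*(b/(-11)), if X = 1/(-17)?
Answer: -45/187 ≈ -0.24064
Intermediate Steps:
X = -1/17 ≈ -0.058824
(X*15)*(b/(-11)) = (-1/17*15)*(-3/(-11)) = -(-45)*(-1)/(17*11) = -15/17*3/11 = -45/187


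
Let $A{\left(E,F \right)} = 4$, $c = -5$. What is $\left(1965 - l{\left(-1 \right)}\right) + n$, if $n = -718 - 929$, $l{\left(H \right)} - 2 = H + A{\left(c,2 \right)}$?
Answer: $313$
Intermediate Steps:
$l{\left(H \right)} = 6 + H$ ($l{\left(H \right)} = 2 + \left(H + 4\right) = 2 + \left(4 + H\right) = 6 + H$)
$n = -1647$ ($n = -718 - 929 = -1647$)
$\left(1965 - l{\left(-1 \right)}\right) + n = \left(1965 - \left(6 - 1\right)\right) - 1647 = \left(1965 - 5\right) - 1647 = 1960 - 1647 = 313$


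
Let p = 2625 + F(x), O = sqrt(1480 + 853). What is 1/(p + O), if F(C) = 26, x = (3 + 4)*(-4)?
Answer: 2651/7025468 - sqrt(2333)/7025468 ≈ 0.00037047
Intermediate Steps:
x = -28 (x = 7*(-4) = -28)
O = sqrt(2333) ≈ 48.301
p = 2651 (p = 2625 + 26 = 2651)
1/(p + O) = 1/(2651 + sqrt(2333))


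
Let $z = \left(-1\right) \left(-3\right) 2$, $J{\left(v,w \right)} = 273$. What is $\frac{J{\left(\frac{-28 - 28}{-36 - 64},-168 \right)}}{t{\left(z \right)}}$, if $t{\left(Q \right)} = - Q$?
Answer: $- \frac{91}{2} \approx -45.5$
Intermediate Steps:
$z = 6$ ($z = 3 \cdot 2 = 6$)
$\frac{J{\left(\frac{-28 - 28}{-36 - 64},-168 \right)}}{t{\left(z \right)}} = \frac{273}{\left(-1\right) 6} = \frac{273}{-6} = 273 \left(- \frac{1}{6}\right) = - \frac{91}{2}$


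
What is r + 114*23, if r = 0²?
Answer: 2622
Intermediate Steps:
r = 0
r + 114*23 = 0 + 114*23 = 0 + 2622 = 2622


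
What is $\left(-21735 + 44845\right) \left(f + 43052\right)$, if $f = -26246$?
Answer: $388386660$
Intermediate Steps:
$\left(-21735 + 44845\right) \left(f + 43052\right) = \left(-21735 + 44845\right) \left(-26246 + 43052\right) = 23110 \cdot 16806 = 388386660$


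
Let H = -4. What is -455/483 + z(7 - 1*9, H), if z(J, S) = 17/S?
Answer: -1433/276 ≈ -5.1920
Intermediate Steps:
-455/483 + z(7 - 1*9, H) = -455/483 + 17/(-4) = (1/483)*(-455) + 17*(-1/4) = -65/69 - 17/4 = -1433/276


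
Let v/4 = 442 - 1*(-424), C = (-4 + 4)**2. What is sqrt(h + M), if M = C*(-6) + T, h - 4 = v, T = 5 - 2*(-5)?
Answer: 9*sqrt(43) ≈ 59.017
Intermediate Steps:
C = 0 (C = 0**2 = 0)
T = 15 (T = 5 + 10 = 15)
v = 3464 (v = 4*(442 - 1*(-424)) = 4*(442 + 424) = 4*866 = 3464)
h = 3468 (h = 4 + 3464 = 3468)
M = 15 (M = 0*(-6) + 15 = 0 + 15 = 15)
sqrt(h + M) = sqrt(3468 + 15) = sqrt(3483) = 9*sqrt(43)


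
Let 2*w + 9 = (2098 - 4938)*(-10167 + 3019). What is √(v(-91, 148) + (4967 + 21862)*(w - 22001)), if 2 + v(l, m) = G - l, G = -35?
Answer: 3*√120768114282/2 ≈ 5.2128e+5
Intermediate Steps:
w = 20300311/2 (w = -9/2 + ((2098 - 4938)*(-10167 + 3019))/2 = -9/2 + (-2840*(-7148))/2 = -9/2 + (½)*20300320 = -9/2 + 10150160 = 20300311/2 ≈ 1.0150e+7)
v(l, m) = -37 - l (v(l, m) = -2 + (-35 - l) = -37 - l)
√(v(-91, 148) + (4967 + 21862)*(w - 22001)) = √((-37 - 1*(-91)) + (4967 + 21862)*(20300311/2 - 22001)) = √((-37 + 91) + 26829*(20256309/2)) = √(54 + 543456514161/2) = √(543456514269/2) = 3*√120768114282/2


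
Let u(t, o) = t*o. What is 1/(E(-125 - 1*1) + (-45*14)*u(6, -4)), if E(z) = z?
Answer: 1/14994 ≈ 6.6693e-5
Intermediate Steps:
u(t, o) = o*t
1/(E(-125 - 1*1) + (-45*14)*u(6, -4)) = 1/((-125 - 1*1) + (-45*14)*(-4*6)) = 1/((-125 - 1) - 630*(-24)) = 1/(-126 + 15120) = 1/14994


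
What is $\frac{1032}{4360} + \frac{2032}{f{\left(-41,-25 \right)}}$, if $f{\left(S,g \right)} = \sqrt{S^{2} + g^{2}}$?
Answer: $\frac{129}{545} + \frac{1016 \sqrt{2306}}{1153} \approx 42.552$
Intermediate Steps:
$\frac{1032}{4360} + \frac{2032}{f{\left(-41,-25 \right)}} = \frac{1032}{4360} + \frac{2032}{\sqrt{\left(-41\right)^{2} + \left(-25\right)^{2}}} = 1032 \cdot \frac{1}{4360} + \frac{2032}{\sqrt{1681 + 625}} = \frac{129}{545} + \frac{2032}{\sqrt{2306}} = \frac{129}{545} + 2032 \frac{\sqrt{2306}}{2306} = \frac{129}{545} + \frac{1016 \sqrt{2306}}{1153}$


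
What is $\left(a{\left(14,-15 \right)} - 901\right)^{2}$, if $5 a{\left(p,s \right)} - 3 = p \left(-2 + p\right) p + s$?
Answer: $187489$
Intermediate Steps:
$a{\left(p,s \right)} = \frac{3}{5} + \frac{s}{5} + \frac{p^{2} \left(-2 + p\right)}{5}$ ($a{\left(p,s \right)} = \frac{3}{5} + \frac{p \left(-2 + p\right) p + s}{5} = \frac{3}{5} + \frac{p^{2} \left(-2 + p\right) + s}{5} = \frac{3}{5} + \frac{s + p^{2} \left(-2 + p\right)}{5} = \frac{3}{5} + \left(\frac{s}{5} + \frac{p^{2} \left(-2 + p\right)}{5}\right) = \frac{3}{5} + \frac{s}{5} + \frac{p^{2} \left(-2 + p\right)}{5}$)
$\left(a{\left(14,-15 \right)} - 901\right)^{2} = \left(\left(\frac{3}{5} - \frac{2 \cdot 14^{2}}{5} + \frac{1}{5} \left(-15\right) + \frac{14^{3}}{5}\right) - 901\right)^{2} = \left(\left(\frac{3}{5} - \frac{392}{5} - 3 + \frac{1}{5} \cdot 2744\right) - 901\right)^{2} = \left(\left(\frac{3}{5} - \frac{392}{5} - 3 + \frac{2744}{5}\right) - 901\right)^{2} = \left(468 - 901\right)^{2} = \left(-433\right)^{2} = 187489$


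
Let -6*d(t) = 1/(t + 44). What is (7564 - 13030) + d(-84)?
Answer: -1311839/240 ≈ -5466.0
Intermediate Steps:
d(t) = -1/(6*(44 + t)) (d(t) = -1/(6*(t + 44)) = -1/(6*(44 + t)))
(7564 - 13030) + d(-84) = (7564 - 13030) - 1/(264 + 6*(-84)) = -5466 - 1/(264 - 504) = -5466 - 1/(-240) = -5466 - 1*(-1/240) = -5466 + 1/240 = -1311839/240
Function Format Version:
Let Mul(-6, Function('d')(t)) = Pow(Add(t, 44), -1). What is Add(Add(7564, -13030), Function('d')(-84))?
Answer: Rational(-1311839, 240) ≈ -5466.0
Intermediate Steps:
Function('d')(t) = Mul(Rational(-1, 6), Pow(Add(44, t), -1)) (Function('d')(t) = Mul(Rational(-1, 6), Pow(Add(t, 44), -1)) = Mul(Rational(-1, 6), Pow(Add(44, t), -1)))
Add(Add(7564, -13030), Function('d')(-84)) = Add(Add(7564, -13030), Mul(-1, Pow(Add(264, Mul(6, -84)), -1))) = Add(-5466, Mul(-1, Pow(Add(264, -504), -1))) = Add(-5466, Mul(-1, Pow(-240, -1))) = Add(-5466, Mul(-1, Rational(-1, 240))) = Add(-5466, Rational(1, 240)) = Rational(-1311839, 240)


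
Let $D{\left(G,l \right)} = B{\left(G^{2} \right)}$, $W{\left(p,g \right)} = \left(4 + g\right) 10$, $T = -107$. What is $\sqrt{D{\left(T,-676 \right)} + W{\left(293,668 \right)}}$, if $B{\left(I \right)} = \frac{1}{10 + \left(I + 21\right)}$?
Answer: $\frac{\sqrt{221407874870}}{5740} \approx 81.976$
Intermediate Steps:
$W{\left(p,g \right)} = 40 + 10 g$
$B{\left(I \right)} = \frac{1}{31 + I}$ ($B{\left(I \right)} = \frac{1}{10 + \left(21 + I\right)} = \frac{1}{31 + I}$)
$D{\left(G,l \right)} = \frac{1}{31 + G^{2}}$
$\sqrt{D{\left(T,-676 \right)} + W{\left(293,668 \right)}} = \sqrt{\frac{1}{31 + \left(-107\right)^{2}} + \left(40 + 10 \cdot 668\right)} = \sqrt{\frac{1}{31 + 11449} + \left(40 + 6680\right)} = \sqrt{\frac{1}{11480} + 6720} = \sqrt{\frac{77145601}{11480}} = \frac{\sqrt{221407874870}}{5740}$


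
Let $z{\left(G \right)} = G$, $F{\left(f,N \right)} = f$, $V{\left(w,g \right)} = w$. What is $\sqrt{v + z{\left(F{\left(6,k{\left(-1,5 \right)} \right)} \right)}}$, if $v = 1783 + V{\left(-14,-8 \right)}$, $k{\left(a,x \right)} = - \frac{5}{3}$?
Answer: $5 \sqrt{71} \approx 42.131$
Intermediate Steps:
$k{\left(a,x \right)} = - \frac{5}{3}$ ($k{\left(a,x \right)} = \left(-5\right) \frac{1}{3} = - \frac{5}{3}$)
$v = 1769$ ($v = 1783 - 14 = 1769$)
$\sqrt{v + z{\left(F{\left(6,k{\left(-1,5 \right)} \right)} \right)}} = \sqrt{1769 + 6} = \sqrt{1775} = 5 \sqrt{71}$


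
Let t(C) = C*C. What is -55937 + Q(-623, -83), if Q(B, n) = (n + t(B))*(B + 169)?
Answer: -176228821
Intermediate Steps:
t(C) = C²
Q(B, n) = (169 + B)*(n + B²) (Q(B, n) = (n + B²)*(B + 169) = (n + B²)*(169 + B) = (169 + B)*(n + B²))
-55937 + Q(-623, -83) = -55937 + ((-623)³ + 169*(-83) + 169*(-623)² - 623*(-83)) = -55937 + (-241804367 - 14027 + 169*388129 + 51709) = -55937 + (-241804367 - 14027 + 65593801 + 51709) = -55937 - 176172884 = -176228821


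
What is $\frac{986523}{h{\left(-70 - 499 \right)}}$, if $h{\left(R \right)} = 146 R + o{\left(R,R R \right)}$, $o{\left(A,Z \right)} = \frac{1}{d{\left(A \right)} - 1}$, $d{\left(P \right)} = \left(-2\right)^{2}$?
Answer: $- \frac{2959569}{249221} \approx -11.875$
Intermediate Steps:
$d{\left(P \right)} = 4$
$o{\left(A,Z \right)} = \frac{1}{3}$ ($o{\left(A,Z \right)} = \frac{1}{4 - 1} = \frac{1}{3}$)
$h{\left(R \right)} = \frac{1}{3} + 146 R$ ($h{\left(R \right)} = 146 R + \frac{1}{3} = \frac{1}{3} + 146 R$)
$\frac{986523}{h{\left(-70 - 499 \right)}} = \frac{986523}{\frac{1}{3} + 146 \left(-70 - 499\right)} = \frac{986523}{\frac{1}{3} + 146 \left(-569\right)} = \frac{986523}{\frac{1}{3} - 83074} = \frac{986523}{- \frac{249221}{3}} = 986523 \left(- \frac{3}{249221}\right) = - \frac{2959569}{249221}$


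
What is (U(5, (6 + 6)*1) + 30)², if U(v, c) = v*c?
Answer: 8100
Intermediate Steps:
U(v, c) = c*v
(U(5, (6 + 6)*1) + 30)² = (((6 + 6)*1)*5 + 30)² = ((12*1)*5 + 30)² = (12*5 + 30)² = (60 + 30)² = 90² = 8100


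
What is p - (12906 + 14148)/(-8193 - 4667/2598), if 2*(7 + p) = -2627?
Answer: -56086531337/42580162 ≈ -1317.2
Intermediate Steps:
p = -2641/2 (p = -7 + (½)*(-2627) = -7 - 2627/2 = -2641/2 ≈ -1320.5)
p - (12906 + 14148)/(-8193 - 4667/2598) = -2641/2 - (12906 + 14148)/(-8193 - 4667/2598) = -2641/2 - 27054/(-8193 - 4667*1/2598) = -2641/2 - 27054/(-8193 - 4667/2598) = -2641/2 - 27054/(-21290081/2598) = -2641/2 - 27054*(-2598)/21290081 = -2641/2 - 1*(-70286292/21290081) = -2641/2 + 70286292/21290081 = -56086531337/42580162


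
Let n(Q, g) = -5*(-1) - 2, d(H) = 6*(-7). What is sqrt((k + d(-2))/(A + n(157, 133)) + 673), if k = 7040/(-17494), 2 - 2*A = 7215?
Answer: 77*sqrt(451095510018605)/63039629 ≈ 25.942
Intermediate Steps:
A = -7213/2 (A = 1 - 1/2*7215 = 1 - 7215/2 = -7213/2 ≈ -3606.5)
d(H) = -42
k = -3520/8747 (k = 7040*(-1/17494) = -3520/8747 ≈ -0.40242)
n(Q, g) = 3 (n(Q, g) = 5 - 2 = 3)
sqrt((k + d(-2))/(A + n(157, 133)) + 673) = sqrt((-3520/8747 - 42)/(-7213/2 + 3) + 673) = sqrt(-370894/(8747*(-7207/2)) + 673) = sqrt(-370894/8747*(-2/7207) + 673) = sqrt(741788/63039629 + 673) = sqrt(42426412105/63039629) = 77*sqrt(451095510018605)/63039629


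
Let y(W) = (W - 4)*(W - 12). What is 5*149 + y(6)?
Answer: 733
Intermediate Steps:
y(W) = (-12 + W)*(-4 + W) (y(W) = (-4 + W)*(-12 + W) = (-12 + W)*(-4 + W))
5*149 + y(6) = 5*149 + (48 + 6² - 16*6) = 745 + (48 + 36 - 96) = 745 - 12 = 733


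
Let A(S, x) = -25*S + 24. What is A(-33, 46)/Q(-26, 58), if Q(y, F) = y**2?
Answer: 849/676 ≈ 1.2559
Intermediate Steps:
A(S, x) = 24 - 25*S
A(-33, 46)/Q(-26, 58) = (24 - 25*(-33))/((-26)**2) = (24 + 825)/676 = 849*(1/676) = 849/676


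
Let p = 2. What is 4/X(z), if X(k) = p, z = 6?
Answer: 2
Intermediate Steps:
X(k) = 2
4/X(z) = 4/2 = (½)*4 = 2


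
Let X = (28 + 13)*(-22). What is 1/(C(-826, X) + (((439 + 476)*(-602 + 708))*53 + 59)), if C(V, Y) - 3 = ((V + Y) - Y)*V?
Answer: 1/5822808 ≈ 1.7174e-7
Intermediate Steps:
X = -902 (X = 41*(-22) = -902)
C(V, Y) = 3 + V² (C(V, Y) = 3 + ((V + Y) - Y)*V = 3 + V*V = 3 + V²)
1/(C(-826, X) + (((439 + 476)*(-602 + 708))*53 + 59)) = 1/((3 + (-826)²) + (((439 + 476)*(-602 + 708))*53 + 59)) = 1/((3 + 682276) + ((915*106)*53 + 59)) = 1/(682279 + (96990*53 + 59)) = 1/(682279 + (5140470 + 59)) = 1/(682279 + 5140529) = 1/5822808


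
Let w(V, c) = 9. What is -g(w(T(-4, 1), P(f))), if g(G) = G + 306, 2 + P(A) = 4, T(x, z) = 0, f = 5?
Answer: -315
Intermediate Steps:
P(A) = 2 (P(A) = -2 + 4 = 2)
g(G) = 306 + G
-g(w(T(-4, 1), P(f))) = -(306 + 9) = -1*315 = -315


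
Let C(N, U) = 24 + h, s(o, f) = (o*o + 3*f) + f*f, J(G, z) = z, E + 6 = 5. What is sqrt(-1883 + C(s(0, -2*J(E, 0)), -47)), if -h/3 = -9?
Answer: 2*I*sqrt(458) ≈ 42.802*I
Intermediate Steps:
h = 27 (h = -3*(-9) = 27)
E = -1 (E = -6 + 5 = -1)
s(o, f) = f**2 + o**2 + 3*f (s(o, f) = (o**2 + 3*f) + f**2 = f**2 + o**2 + 3*f)
C(N, U) = 51 (C(N, U) = 24 + 27 = 51)
sqrt(-1883 + C(s(0, -2*J(E, 0)), -47)) = sqrt(-1883 + 51) = sqrt(-1832) = 2*I*sqrt(458)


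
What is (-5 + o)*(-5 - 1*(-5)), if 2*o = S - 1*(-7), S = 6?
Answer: 0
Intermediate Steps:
o = 13/2 (o = (6 - 1*(-7))/2 = (6 + 7)/2 = (½)*13 = 13/2 ≈ 6.5000)
(-5 + o)*(-5 - 1*(-5)) = (-5 + 13/2)*(-5 - 1*(-5)) = 3*(-5 + 5)/2 = (3/2)*0 = 0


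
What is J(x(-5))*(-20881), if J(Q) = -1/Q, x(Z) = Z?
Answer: -20881/5 ≈ -4176.2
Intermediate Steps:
J(x(-5))*(-20881) = -1/(-5)*(-20881) = -1*(-⅕)*(-20881) = (⅕)*(-20881) = -20881/5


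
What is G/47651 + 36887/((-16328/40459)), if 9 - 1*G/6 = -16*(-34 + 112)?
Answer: -71114759752807/778045528 ≈ -91402.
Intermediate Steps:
G = 7542 (G = 54 - (-96)*(-34 + 112) = 54 - (-96)*78 = 54 - 6*(-1248) = 54 + 7488 = 7542)
G/47651 + 36887/((-16328/40459)) = 7542/47651 + 36887/((-16328/40459)) = 7542*(1/47651) + 36887/((-16328*1/40459)) = 7542/47651 + 36887/(-16328/40459) = 7542/47651 + 36887*(-40459/16328) = 7542/47651 - 1492411133/16328 = -71114759752807/778045528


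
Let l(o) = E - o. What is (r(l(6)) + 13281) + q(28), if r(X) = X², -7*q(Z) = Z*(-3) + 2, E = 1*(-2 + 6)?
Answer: 93077/7 ≈ 13297.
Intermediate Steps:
E = 4 (E = 1*4 = 4)
q(Z) = -2/7 + 3*Z/7 (q(Z) = -(Z*(-3) + 2)/7 = -(-3*Z + 2)/7 = -(2 - 3*Z)/7 = -2/7 + 3*Z/7)
l(o) = 4 - o
(r(l(6)) + 13281) + q(28) = ((4 - 1*6)² + 13281) + (-2/7 + (3/7)*28) = ((4 - 6)² + 13281) + (-2/7 + 12) = ((-2)² + 13281) + 82/7 = (4 + 13281) + 82/7 = 13285 + 82/7 = 93077/7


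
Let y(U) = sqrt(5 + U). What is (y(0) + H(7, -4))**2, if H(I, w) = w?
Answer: (4 - sqrt(5))**2 ≈ 3.1115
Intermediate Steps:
(y(0) + H(7, -4))**2 = (sqrt(5 + 0) - 4)**2 = (sqrt(5) - 4)**2 = (-4 + sqrt(5))**2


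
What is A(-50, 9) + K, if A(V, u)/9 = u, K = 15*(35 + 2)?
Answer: 636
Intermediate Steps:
K = 555 (K = 15*37 = 555)
A(V, u) = 9*u
A(-50, 9) + K = 9*9 + 555 = 81 + 555 = 636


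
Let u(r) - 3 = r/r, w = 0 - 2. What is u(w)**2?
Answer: 16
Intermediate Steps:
w = -2
u(r) = 4 (u(r) = 3 + r/r = 3 + 1 = 4)
u(w)**2 = 4**2 = 16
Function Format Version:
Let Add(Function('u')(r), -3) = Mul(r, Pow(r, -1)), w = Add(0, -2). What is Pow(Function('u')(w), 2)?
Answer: 16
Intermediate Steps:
w = -2
Function('u')(r) = 4 (Function('u')(r) = Add(3, Mul(r, Pow(r, -1))) = Add(3, 1) = 4)
Pow(Function('u')(w), 2) = Pow(4, 2) = 16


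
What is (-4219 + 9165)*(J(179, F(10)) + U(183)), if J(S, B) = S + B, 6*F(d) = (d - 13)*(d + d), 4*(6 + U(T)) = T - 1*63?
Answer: 954578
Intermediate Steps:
U(T) = -87/4 + T/4 (U(T) = -6 + (T - 1*63)/4 = -6 + (T - 63)/4 = -6 + (-63 + T)/4 = -6 + (-63/4 + T/4) = -87/4 + T/4)
F(d) = d*(-13 + d)/3 (F(d) = ((d - 13)*(d + d))/6 = ((-13 + d)*(2*d))/6 = (2*d*(-13 + d))/6 = d*(-13 + d)/3)
J(S, B) = B + S
(-4219 + 9165)*(J(179, F(10)) + U(183)) = (-4219 + 9165)*(((⅓)*10*(-13 + 10) + 179) + (-87/4 + (¼)*183)) = 4946*(((⅓)*10*(-3) + 179) + (-87/4 + 183/4)) = 4946*((-10 + 179) + 24) = 4946*(169 + 24) = 4946*193 = 954578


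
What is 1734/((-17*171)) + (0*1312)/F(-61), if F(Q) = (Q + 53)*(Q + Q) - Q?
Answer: -34/57 ≈ -0.59649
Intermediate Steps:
F(Q) = -Q + 2*Q*(53 + Q) (F(Q) = (53 + Q)*(2*Q) - Q = 2*Q*(53 + Q) - Q = -Q + 2*Q*(53 + Q))
1734/((-17*171)) + (0*1312)/F(-61) = 1734/((-17*171)) + (0*1312)/((-61*(105 + 2*(-61)))) = 1734/(-2907) + 0/((-61*(105 - 122))) = 1734*(-1/2907) + 0/((-61*(-17))) = -34/57 + 0/1037 = -34/57 + 0*(1/1037) = -34/57 + 0 = -34/57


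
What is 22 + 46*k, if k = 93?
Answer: 4300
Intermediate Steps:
22 + 46*k = 22 + 46*93 = 22 + 4278 = 4300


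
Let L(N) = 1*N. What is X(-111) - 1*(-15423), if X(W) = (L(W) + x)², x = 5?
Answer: 26659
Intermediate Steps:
L(N) = N
X(W) = (5 + W)² (X(W) = (W + 5)² = (5 + W)²)
X(-111) - 1*(-15423) = (5 - 111)² - 1*(-15423) = (-106)² + 15423 = 11236 + 15423 = 26659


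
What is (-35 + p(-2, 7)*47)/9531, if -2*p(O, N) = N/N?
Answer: -13/2118 ≈ -0.0061379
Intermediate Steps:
p(O, N) = -½ (p(O, N) = -N/(2*N) = -½*1 = -½)
(-35 + p(-2, 7)*47)/9531 = (-35 - ½*47)/9531 = (-35 - 47/2)*(1/9531) = -117/2*1/9531 = -13/2118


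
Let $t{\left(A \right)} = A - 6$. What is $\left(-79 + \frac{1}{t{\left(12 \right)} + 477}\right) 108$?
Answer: $- \frac{1373616}{161} \approx -8531.8$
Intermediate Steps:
$t{\left(A \right)} = -6 + A$ ($t{\left(A \right)} = A - 6 = -6 + A$)
$\left(-79 + \frac{1}{t{\left(12 \right)} + 477}\right) 108 = \left(-79 + \frac{1}{\left(-6 + 12\right) + 477}\right) 108 = \left(-79 + \frac{1}{6 + 477}\right) 108 = \left(-79 + \frac{1}{483}\right) 108 = \left(- \frac{38156}{483}\right) 108 = - \frac{1373616}{161}$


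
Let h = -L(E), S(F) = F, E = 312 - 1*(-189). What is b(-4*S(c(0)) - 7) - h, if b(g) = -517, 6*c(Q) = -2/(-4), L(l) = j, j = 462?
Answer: -55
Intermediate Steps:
E = 501 (E = 312 + 189 = 501)
L(l) = 462
c(Q) = 1/12 (c(Q) = (-2/(-4))/6 = (-2*(-1/4))/6 = (1/6)*(1/2) = 1/12)
h = -462 (h = -1*462 = -462)
b(-4*S(c(0)) - 7) - h = -517 - 1*(-462) = -517 + 462 = -55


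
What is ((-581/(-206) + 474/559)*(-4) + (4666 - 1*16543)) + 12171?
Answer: 16082792/57577 ≈ 279.33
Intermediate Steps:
((-581/(-206) + 474/559)*(-4) + (4666 - 1*16543)) + 12171 = ((-581*(-1/206) + 474*(1/559))*(-4) + (4666 - 16543)) + 12171 = ((581/206 + 474/559)*(-4) - 11877) + 12171 = ((422423/115154)*(-4) - 11877) + 12171 = (-844846/57577 - 11877) + 12171 = -684686875/57577 + 12171 = 16082792/57577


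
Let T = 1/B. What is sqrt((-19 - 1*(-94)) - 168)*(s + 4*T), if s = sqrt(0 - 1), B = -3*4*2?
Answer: sqrt(93)*(-6 - I)/6 ≈ -9.6436 - 1.6073*I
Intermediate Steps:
B = -24 (B = -12*2 = -24)
s = I (s = sqrt(-1) = I ≈ 1.0*I)
T = -1/24 (T = 1/(-24) = -1/24 ≈ -0.041667)
sqrt((-19 - 1*(-94)) - 168)*(s + 4*T) = sqrt((-19 - 1*(-94)) - 168)*(I + 4*(-1/24)) = sqrt((-19 + 94) - 168)*(I - 1/6) = sqrt(75 - 168)*(-1/6 + I) = sqrt(-93)*(-1/6 + I) = (I*sqrt(93))*(-1/6 + I) = I*sqrt(93)*(-1/6 + I)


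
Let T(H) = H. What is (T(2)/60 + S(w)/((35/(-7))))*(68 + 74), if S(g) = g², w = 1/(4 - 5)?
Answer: -71/3 ≈ -23.667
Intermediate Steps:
w = -1 (w = 1/(-1) = -1)
(T(2)/60 + S(w)/((35/(-7))))*(68 + 74) = (2/60 + (-1)²/((35/(-7))))*(68 + 74) = (2*(1/60) + 1/(35*(-⅐)))*142 = (1/30 + 1/(-5))*142 = (1/30 + 1*(-⅕))*142 = (1/30 - ⅕)*142 = -⅙*142 = -71/3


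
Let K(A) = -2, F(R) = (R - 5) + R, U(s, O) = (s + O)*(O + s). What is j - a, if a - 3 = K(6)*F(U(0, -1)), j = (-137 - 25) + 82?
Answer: -89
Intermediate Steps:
U(s, O) = (O + s)² (U(s, O) = (O + s)*(O + s) = (O + s)²)
F(R) = -5 + 2*R (F(R) = (-5 + R) + R = -5 + 2*R)
j = -80 (j = -162 + 82 = -80)
a = 9 (a = 3 - 2*(-5 + 2*(-1 + 0)²) = 3 - 2*(-5 + 2*(-1)²) = 3 - 2*(-5 + 2*1) = 3 - 2*(-5 + 2) = 3 - 2*(-3) = 3 + 6 = 9)
j - a = -80 - 1*9 = -80 - 9 = -89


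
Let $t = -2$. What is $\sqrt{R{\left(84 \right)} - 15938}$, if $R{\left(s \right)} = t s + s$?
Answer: $i \sqrt{16022} \approx 126.58 i$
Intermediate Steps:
$R{\left(s \right)} = - s$ ($R{\left(s \right)} = - 2 s + s = - s$)
$\sqrt{R{\left(84 \right)} - 15938} = \sqrt{\left(-1\right) 84 - 15938} = \sqrt{-84 - 15938} = \sqrt{-16022} = i \sqrt{16022}$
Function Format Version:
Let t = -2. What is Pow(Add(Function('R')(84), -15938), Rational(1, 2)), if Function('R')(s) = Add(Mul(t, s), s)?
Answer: Mul(I, Pow(16022, Rational(1, 2))) ≈ Mul(126.58, I)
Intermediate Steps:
Function('R')(s) = Mul(-1, s) (Function('R')(s) = Add(Mul(-2, s), s) = Mul(-1, s))
Pow(Add(Function('R')(84), -15938), Rational(1, 2)) = Pow(Add(Mul(-1, 84), -15938), Rational(1, 2)) = Pow(Add(-84, -15938), Rational(1, 2)) = Pow(-16022, Rational(1, 2)) = Mul(I, Pow(16022, Rational(1, 2)))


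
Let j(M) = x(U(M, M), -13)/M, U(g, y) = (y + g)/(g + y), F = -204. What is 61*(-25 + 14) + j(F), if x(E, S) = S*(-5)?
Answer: -136949/204 ≈ -671.32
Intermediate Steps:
U(g, y) = 1 (U(g, y) = (g + y)/(g + y) = 1)
x(E, S) = -5*S
j(M) = 65/M (j(M) = (-5*(-13))/M = 65/M)
61*(-25 + 14) + j(F) = 61*(-25 + 14) + 65/(-204) = 61*(-11) + 65*(-1/204) = -671 - 65/204 = -136949/204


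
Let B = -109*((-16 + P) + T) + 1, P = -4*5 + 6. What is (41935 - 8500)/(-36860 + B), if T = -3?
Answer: -33435/33262 ≈ -1.0052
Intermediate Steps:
P = -14 (P = -20 + 6 = -14)
B = 3598 (B = -109*((-16 - 14) - 3) + 1 = -109*(-30 - 3) + 1 = -109*(-33) + 1 = 3597 + 1 = 3598)
(41935 - 8500)/(-36860 + B) = (41935 - 8500)/(-36860 + 3598) = 33435/(-33262) = 33435*(-1/33262) = -33435/33262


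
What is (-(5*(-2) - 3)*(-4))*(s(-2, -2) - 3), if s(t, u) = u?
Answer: 260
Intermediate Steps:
(-(5*(-2) - 3)*(-4))*(s(-2, -2) - 3) = (-(5*(-2) - 3)*(-4))*(-2 - 3) = -(-10 - 3)*(-4)*(-5) = -(-13)*(-4)*(-5) = -1*52*(-5) = -52*(-5) = 260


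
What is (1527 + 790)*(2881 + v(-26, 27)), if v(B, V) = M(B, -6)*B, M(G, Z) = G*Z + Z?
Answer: -2361023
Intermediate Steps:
M(G, Z) = Z + G*Z
v(B, V) = B*(-6 - 6*B) (v(B, V) = (-6*(1 + B))*B = (-6 - 6*B)*B = B*(-6 - 6*B))
(1527 + 790)*(2881 + v(-26, 27)) = (1527 + 790)*(2881 + 6*(-26)*(-1 - 1*(-26))) = 2317*(2881 + 6*(-26)*(-1 + 26)) = 2317*(2881 + 6*(-26)*25) = 2317*(2881 - 3900) = 2317*(-1019) = -2361023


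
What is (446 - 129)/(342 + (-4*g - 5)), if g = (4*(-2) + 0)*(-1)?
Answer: 317/305 ≈ 1.0393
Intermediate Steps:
g = 8 (g = (-8 + 0)*(-1) = -8*(-1) = 8)
(446 - 129)/(342 + (-4*g - 5)) = (446 - 129)/(342 + (-4*8 - 5)) = 317/(342 + (-32 - 5)) = 317/(342 - 37) = 317/305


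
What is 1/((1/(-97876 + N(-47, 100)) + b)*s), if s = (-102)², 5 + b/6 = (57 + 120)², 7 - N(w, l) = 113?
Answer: 48991/95795501094414 ≈ 5.1141e-10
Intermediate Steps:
N(w, l) = -106 (N(w, l) = 7 - 1*113 = 7 - 113 = -106)
b = 187944 (b = -30 + 6*(57 + 120)² = -30 + 6*177² = -30 + 6*31329 = -30 + 187974 = 187944)
s = 10404
1/((1/(-97876 + N(-47, 100)) + b)*s) = 1/((1/(-97876 - 106) + 187944)*10404) = (1/10404)/(1/(-97982) + 187944) = (1/10404)/(-1/97982 + 187944) = (1/10404)/(18415129007/97982) = (97982/18415129007)*(1/10404) = 48991/95795501094414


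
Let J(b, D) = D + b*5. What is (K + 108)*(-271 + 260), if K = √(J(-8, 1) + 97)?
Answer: -1188 - 11*√58 ≈ -1271.8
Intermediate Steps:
J(b, D) = D + 5*b
K = √58 (K = √((1 + 5*(-8)) + 97) = √((1 - 40) + 97) = √(-39 + 97) = √58 ≈ 7.6158)
(K + 108)*(-271 + 260) = (√58 + 108)*(-271 + 260) = (108 + √58)*(-11) = -1188 - 11*√58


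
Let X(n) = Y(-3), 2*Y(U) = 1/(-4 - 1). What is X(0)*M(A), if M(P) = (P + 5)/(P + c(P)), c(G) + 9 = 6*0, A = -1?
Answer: 1/25 ≈ 0.040000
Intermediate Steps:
c(G) = -9 (c(G) = -9 + 6*0 = -9 + 0 = -9)
M(P) = (5 + P)/(-9 + P) (M(P) = (P + 5)/(P - 9) = (5 + P)/(-9 + P))
Y(U) = -⅒ (Y(U) = 1/(2*(-4 - 1)) = (½)/(-5) = (½)*(-⅕) = -⅒)
X(n) = -⅒
X(0)*M(A) = -(5 - 1)/(10*(-9 - 1)) = -4/(10*(-10)) = -(-1)*4/100 = -⅒*(-⅖) = 1/25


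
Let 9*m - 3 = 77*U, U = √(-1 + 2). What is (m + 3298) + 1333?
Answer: 41759/9 ≈ 4639.9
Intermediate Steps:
U = 1 (U = √1 = 1)
m = 80/9 (m = ⅓ + (77*1)/9 = ⅓ + (⅑)*77 = ⅓ + 77/9 = 80/9 ≈ 8.8889)
(m + 3298) + 1333 = (80/9 + 3298) + 1333 = 29762/9 + 1333 = 41759/9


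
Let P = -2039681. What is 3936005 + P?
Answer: 1896324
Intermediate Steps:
3936005 + P = 3936005 - 2039681 = 1896324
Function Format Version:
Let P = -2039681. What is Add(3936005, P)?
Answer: 1896324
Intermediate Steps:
Add(3936005, P) = Add(3936005, -2039681) = 1896324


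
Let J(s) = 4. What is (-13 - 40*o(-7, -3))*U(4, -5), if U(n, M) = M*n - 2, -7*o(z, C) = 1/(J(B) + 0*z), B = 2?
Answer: 1782/7 ≈ 254.57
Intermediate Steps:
o(z, C) = -1/28 (o(z, C) = -1/(7*(4 + 0*z)) = -1/(7*(4 + 0)) = -⅐/4 = -⅐*¼ = -1/28)
U(n, M) = -2 + M*n
(-13 - 40*o(-7, -3))*U(4, -5) = (-13 - 40*(-1/28))*(-2 - 5*4) = (-13 + 10/7)*(-2 - 20) = -81/7*(-22) = 1782/7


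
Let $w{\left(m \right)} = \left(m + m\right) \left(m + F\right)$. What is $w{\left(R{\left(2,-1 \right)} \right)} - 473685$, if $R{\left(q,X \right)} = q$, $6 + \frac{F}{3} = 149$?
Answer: $-471961$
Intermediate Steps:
$F = 429$ ($F = -18 + 3 \cdot 149 = -18 + 447 = 429$)
$w{\left(m \right)} = 2 m \left(429 + m\right)$ ($w{\left(m \right)} = \left(m + m\right) \left(m + 429\right) = 2 m \left(429 + m\right)$)
$w{\left(R{\left(2,-1 \right)} \right)} - 473685 = 2 \cdot 2 \left(429 + 2\right) - 473685 = 2 \cdot 2 \cdot 431 - 473685 = 1724 - 473685 = -471961$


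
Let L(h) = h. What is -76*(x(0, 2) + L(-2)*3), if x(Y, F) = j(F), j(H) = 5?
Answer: 76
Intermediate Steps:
x(Y, F) = 5
-76*(x(0, 2) + L(-2)*3) = -76*(5 - 2*3) = -76*(5 - 6) = -76*(-1) = 76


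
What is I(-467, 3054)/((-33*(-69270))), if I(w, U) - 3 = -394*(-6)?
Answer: 263/253990 ≈ 0.0010355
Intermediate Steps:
I(w, U) = 2367 (I(w, U) = 3 - 394*(-6) = 3 + 2364 = 2367)
I(-467, 3054)/((-33*(-69270))) = 2367/((-33*(-69270))) = 2367/2285910 = 2367*(1/2285910) = 263/253990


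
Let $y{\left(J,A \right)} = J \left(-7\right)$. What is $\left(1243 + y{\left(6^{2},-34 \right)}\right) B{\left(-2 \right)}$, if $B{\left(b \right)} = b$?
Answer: $-1982$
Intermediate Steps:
$y{\left(J,A \right)} = - 7 J$
$\left(1243 + y{\left(6^{2},-34 \right)}\right) B{\left(-2 \right)} = \left(1243 - 7 \cdot 6^{2}\right) \left(-2\right) = \left(1243 - 252\right) \left(-2\right) = 991 \left(-2\right) = -1982$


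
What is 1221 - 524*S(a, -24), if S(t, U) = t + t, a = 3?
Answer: -1923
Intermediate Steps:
S(t, U) = 2*t
1221 - 524*S(a, -24) = 1221 - 1048*3 = 1221 - 524*6 = 1221 - 3144 = -1923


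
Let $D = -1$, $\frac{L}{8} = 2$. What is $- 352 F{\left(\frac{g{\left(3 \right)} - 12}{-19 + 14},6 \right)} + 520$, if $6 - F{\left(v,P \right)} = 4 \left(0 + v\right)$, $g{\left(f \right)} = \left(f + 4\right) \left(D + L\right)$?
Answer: $- \frac{138904}{5} \approx -27781.0$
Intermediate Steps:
$L = 16$ ($L = 8 \cdot 2 = 16$)
$g{\left(f \right)} = 60 + 15 f$ ($g{\left(f \right)} = \left(f + 4\right) \left(-1 + 16\right) = \left(4 + f\right) 15 = 60 + 15 f$)
$F{\left(v,P \right)} = 6 - 4 v$ ($F{\left(v,P \right)} = 6 - 4 \left(0 + v\right) = 6 - 4 v$)
$- 352 F{\left(\frac{g{\left(3 \right)} - 12}{-19 + 14},6 \right)} + 520 = - 352 \left(6 - 4 \frac{\left(60 + 15 \cdot 3\right) - 12}{-19 + 14}\right) + 520 = - 352 \left(6 - 4 \frac{\left(60 + 45\right) - 12}{-5}\right) + 520 = - 352 \left(6 - 4 \left(105 - 12\right) \left(- \frac{1}{5}\right)\right) + 520 = - 352 \left(6 - 4 \cdot 93 \left(- \frac{1}{5}\right)\right) + 520 = - 352 \left(6 - - \frac{372}{5}\right) + 520 = - 352 \left(6 + \frac{372}{5}\right) + 520 = \left(-352\right) \frac{402}{5} + 520 = - \frac{141504}{5} + 520 = - \frac{138904}{5}$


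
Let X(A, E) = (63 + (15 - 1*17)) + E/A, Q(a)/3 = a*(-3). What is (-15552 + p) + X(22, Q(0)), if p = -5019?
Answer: -20510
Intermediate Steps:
Q(a) = -9*a (Q(a) = 3*(a*(-3)) = 3*(-3*a) = -9*a)
X(A, E) = 61 + E/A (X(A, E) = (63 + (15 - 17)) + E/A = (63 - 2) + E/A = 61 + E/A)
(-15552 + p) + X(22, Q(0)) = (-15552 - 5019) + (61 - 9*0/22) = -20571 + (61 + 0*(1/22)) = -20571 + (61 + 0) = -20571 + 61 = -20510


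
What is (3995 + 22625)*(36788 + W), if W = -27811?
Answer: 238967740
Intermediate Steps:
(3995 + 22625)*(36788 + W) = (3995 + 22625)*(36788 - 27811) = 26620*8977 = 238967740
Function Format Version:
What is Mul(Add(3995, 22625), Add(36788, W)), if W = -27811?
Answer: 238967740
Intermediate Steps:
Mul(Add(3995, 22625), Add(36788, W)) = Mul(Add(3995, 22625), Add(36788, -27811)) = Mul(26620, 8977) = 238967740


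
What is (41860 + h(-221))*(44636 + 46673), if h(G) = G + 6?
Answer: 3802563305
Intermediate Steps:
h(G) = 6 + G
(41860 + h(-221))*(44636 + 46673) = (41860 + (6 - 221))*(44636 + 46673) = (41860 - 215)*91309 = 41645*91309 = 3802563305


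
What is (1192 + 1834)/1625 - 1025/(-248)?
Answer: 2416073/403000 ≈ 5.9952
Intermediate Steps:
(1192 + 1834)/1625 - 1025/(-248) = 3026*(1/1625) - 1025*(-1/248) = 3026/1625 + 1025/248 = 2416073/403000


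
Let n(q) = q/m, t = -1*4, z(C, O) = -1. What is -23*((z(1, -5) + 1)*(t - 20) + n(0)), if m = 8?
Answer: 0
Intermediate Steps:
t = -4
n(q) = q/8
-23*((z(1, -5) + 1)*(t - 20) + n(0)) = -23*((-1 + 1)*(-4 - 20) + (⅛)*0) = -23*(0*(-24) + 0) = -23*(0 + 0) = -23*0 = 0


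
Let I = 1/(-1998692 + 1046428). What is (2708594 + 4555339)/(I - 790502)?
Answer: -2305727298104/250922198843 ≈ -9.1890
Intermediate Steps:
I = -1/952264 (I = 1/(-952264) = -1/952264 ≈ -1.0501e-6)
(2708594 + 4555339)/(I - 790502) = (2708594 + 4555339)/(-1/952264 - 790502) = 7263933/(-752766596529/952264) = 7263933*(-952264/752766596529) = -2305727298104/250922198843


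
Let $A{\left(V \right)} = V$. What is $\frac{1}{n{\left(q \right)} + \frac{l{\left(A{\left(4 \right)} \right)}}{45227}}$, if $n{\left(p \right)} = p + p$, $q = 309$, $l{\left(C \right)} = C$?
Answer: $\frac{45227}{27950290} \approx 0.0016181$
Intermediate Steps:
$n{\left(p \right)} = 2 p$
$\frac{1}{n{\left(q \right)} + \frac{l{\left(A{\left(4 \right)} \right)}}{45227}} = \frac{1}{2 \cdot 309 + \frac{4}{45227}} = \frac{1}{618 + 4 \cdot \frac{1}{45227}} = \frac{1}{618 + \frac{4}{45227}} = \frac{1}{\frac{27950290}{45227}} = \frac{45227}{27950290}$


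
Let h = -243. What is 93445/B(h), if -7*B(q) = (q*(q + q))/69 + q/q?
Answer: -2149235/5627 ≈ -381.95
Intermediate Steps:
B(q) = -⅐ - 2*q²/483 (B(q) = -((q*(q + q))/69 + q/q)/7 = -((q*(2*q))*(1/69) + 1)/7 = -((2*q²)*(1/69) + 1)/7 = -(2*q²/69 + 1)/7 = -(1 + 2*q²/69)/7 = -⅐ - 2*q²/483)
93445/B(h) = 93445/(-⅐ - 2/483*(-243)²) = 93445/(-⅐ - 2/483*59049) = 93445/(-⅐ - 39366/161) = 93445/(-5627/23) = 93445*(-23/5627) = -2149235/5627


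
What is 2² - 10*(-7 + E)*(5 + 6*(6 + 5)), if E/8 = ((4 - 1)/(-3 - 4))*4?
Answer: 102978/7 ≈ 14711.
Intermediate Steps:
E = -96/7 (E = 8*(((4 - 1)/(-3 - 4))*4) = 8*((3/(-7))*4) = 8*((3*(-⅐))*4) = 8*(-3/7*4) = 8*(-12/7) = -96/7 ≈ -13.714)
2² - 10*(-7 + E)*(5 + 6*(6 + 5)) = 2² - 10*(-7 - 96/7)*(5 + 6*(6 + 5)) = 4 - (-1450)*(5 + 6*11)/7 = 4 - (-1450)*(5 + 66)/7 = 4 - (-1450)*71/7 = 4 - 10*(-10295/7) = 4 + 102950/7 = 102978/7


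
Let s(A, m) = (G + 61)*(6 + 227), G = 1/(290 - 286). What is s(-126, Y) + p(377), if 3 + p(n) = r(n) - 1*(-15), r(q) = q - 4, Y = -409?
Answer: 58625/4 ≈ 14656.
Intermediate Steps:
G = ¼ (G = 1/4 = ¼ ≈ 0.25000)
r(q) = -4 + q
s(A, m) = 57085/4 (s(A, m) = (¼ + 61)*(6 + 227) = (245/4)*233 = 57085/4)
p(n) = 8 + n (p(n) = -3 + ((-4 + n) - 1*(-15)) = -3 + ((-4 + n) + 15) = -3 + (11 + n) = 8 + n)
s(-126, Y) + p(377) = 57085/4 + (8 + 377) = 57085/4 + 385 = 58625/4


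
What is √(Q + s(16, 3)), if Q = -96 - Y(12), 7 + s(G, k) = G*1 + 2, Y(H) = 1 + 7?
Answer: I*√93 ≈ 9.6436*I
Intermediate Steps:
Y(H) = 8
s(G, k) = -5 + G (s(G, k) = -7 + (G*1 + 2) = -7 + (G + 2) = -7 + (2 + G) = -5 + G)
Q = -104 (Q = -96 - 1*8 = -96 - 8 = -104)
√(Q + s(16, 3)) = √(-104 + (-5 + 16)) = √(-104 + 11) = √(-93) = I*√93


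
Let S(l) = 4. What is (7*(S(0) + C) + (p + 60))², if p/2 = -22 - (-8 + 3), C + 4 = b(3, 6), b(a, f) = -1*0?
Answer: 676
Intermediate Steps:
b(a, f) = 0
C = -4 (C = -4 + 0 = -4)
p = -34 (p = 2*(-22 - (-8 + 3)) = 2*(-22 - 1*(-5)) = 2*(-22 + 5) = 2*(-17) = -34)
(7*(S(0) + C) + (p + 60))² = (7*(4 - 4) + (-34 + 60))² = (7*0 + 26)² = (0 + 26)² = 26² = 676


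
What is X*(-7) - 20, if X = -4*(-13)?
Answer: -384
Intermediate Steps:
X = 52
X*(-7) - 20 = 52*(-7) - 20 = -364 - 20 = -384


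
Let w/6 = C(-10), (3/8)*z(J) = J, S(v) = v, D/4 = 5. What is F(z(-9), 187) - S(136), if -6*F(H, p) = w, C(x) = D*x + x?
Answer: 74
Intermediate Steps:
D = 20 (D = 4*5 = 20)
z(J) = 8*J/3
C(x) = 21*x (C(x) = 20*x + x = 21*x)
w = -1260 (w = 6*(21*(-10)) = 6*(-210) = -1260)
F(H, p) = 210 (F(H, p) = -1/6*(-1260) = 210)
F(z(-9), 187) - S(136) = 210 - 1*136 = 210 - 136 = 74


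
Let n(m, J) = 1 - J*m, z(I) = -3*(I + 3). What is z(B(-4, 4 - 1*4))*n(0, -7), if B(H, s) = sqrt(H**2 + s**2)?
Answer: -21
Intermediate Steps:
z(I) = -9 - 3*I (z(I) = -3*(3 + I) = -9 - 3*I)
n(m, J) = 1 - J*m
z(B(-4, 4 - 1*4))*n(0, -7) = (-9 - 3*sqrt((-4)**2 + (4 - 1*4)**2))*(1 - 1*(-7)*0) = (-9 - 3*sqrt(16 + (4 - 4)**2))*(1 + 0) = (-9 - 3*sqrt(16 + 0**2))*1 = (-9 - 3*sqrt(16 + 0))*1 = (-9 - 3*sqrt(16))*1 = (-9 - 3*4)*1 = (-9 - 12)*1 = -21*1 = -21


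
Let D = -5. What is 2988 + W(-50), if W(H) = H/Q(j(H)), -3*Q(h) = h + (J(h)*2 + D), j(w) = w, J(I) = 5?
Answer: 8954/3 ≈ 2984.7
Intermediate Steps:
Q(h) = -5/3 - h/3 (Q(h) = -(h + (5*2 - 5))/3 = -(h + (10 - 5))/3 = -(h + 5)/3 = -(5 + h)/3 = -5/3 - h/3)
W(H) = H/(-5/3 - H/3)
2988 + W(-50) = 2988 - 3*(-50)/(5 - 50) = 2988 - 3*(-50)/(-45) = 2988 - 3*(-50)*(-1/45) = 2988 - 10/3 = 8954/3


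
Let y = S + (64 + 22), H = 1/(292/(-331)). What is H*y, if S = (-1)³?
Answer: -28135/292 ≈ -96.353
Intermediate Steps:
S = -1
H = -331/292 (H = 1/(292*(-1/331)) = 1/(-292/331) = -331/292 ≈ -1.1336)
y = 85 (y = -1 + (64 + 22) = -1 + 86 = 85)
H*y = -331/292*85 = -28135/292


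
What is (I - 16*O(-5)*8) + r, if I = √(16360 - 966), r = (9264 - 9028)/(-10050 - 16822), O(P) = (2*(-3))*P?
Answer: -25797179/6718 + √15394 ≈ -3715.9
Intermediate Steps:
O(P) = -6*P
r = -59/6718 (r = 236/(-26872) = 236*(-1/26872) = -59/6718 ≈ -0.0087824)
I = √15394 ≈ 124.07
(I - 16*O(-5)*8) + r = (√15394 - (-96)*(-5)*8) - 59/6718 = (√15394 - 16*30*8) - 59/6718 = (√15394 - 480*8) - 59/6718 = (√15394 - 3840) - 59/6718 = (-3840 + √15394) - 59/6718 = -25797179/6718 + √15394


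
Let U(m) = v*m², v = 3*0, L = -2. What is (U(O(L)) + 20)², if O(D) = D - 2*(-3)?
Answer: 400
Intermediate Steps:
O(D) = 6 + D (O(D) = D + 6 = 6 + D)
v = 0
U(m) = 0 (U(m) = 0*m² = 0)
(U(O(L)) + 20)² = (0 + 20)² = 20² = 400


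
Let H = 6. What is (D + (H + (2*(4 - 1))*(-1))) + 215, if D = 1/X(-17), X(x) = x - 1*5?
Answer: 4729/22 ≈ 214.95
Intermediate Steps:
X(x) = -5 + x (X(x) = x - 5 = -5 + x)
D = -1/22 (D = 1/(-5 - 17) = 1/(-22) = -1/22 ≈ -0.045455)
(D + (H + (2*(4 - 1))*(-1))) + 215 = (-1/22 + (6 + (2*(4 - 1))*(-1))) + 215 = (-1/22 + (6 + (2*3)*(-1))) + 215 = (-1/22 + (6 + 6*(-1))) + 215 = (-1/22 + (6 - 6)) + 215 = (-1/22 + 0) + 215 = -1/22 + 215 = 4729/22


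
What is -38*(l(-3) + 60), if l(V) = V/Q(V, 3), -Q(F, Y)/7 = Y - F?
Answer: -15979/7 ≈ -2282.7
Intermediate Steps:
Q(F, Y) = -7*Y + 7*F (Q(F, Y) = -7*(Y - F) = -7*Y + 7*F)
l(V) = V/(-21 + 7*V) (l(V) = V/(-7*3 + 7*V) = V/(-21 + 7*V))
-38*(l(-3) + 60) = -38*((⅐)*(-3)/(-3 - 3) + 60) = -38*((⅐)*(-3)/(-6) + 60) = -38*((⅐)*(-3)*(-⅙) + 60) = -38*(1/14 + 60) = -38*841/14 = -15979/7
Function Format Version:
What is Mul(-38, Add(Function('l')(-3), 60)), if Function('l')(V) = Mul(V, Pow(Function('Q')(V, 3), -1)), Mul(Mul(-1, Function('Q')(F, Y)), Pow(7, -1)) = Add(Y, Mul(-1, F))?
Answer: Rational(-15979, 7) ≈ -2282.7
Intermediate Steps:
Function('Q')(F, Y) = Add(Mul(-7, Y), Mul(7, F)) (Function('Q')(F, Y) = Mul(-7, Add(Y, Mul(-1, F))) = Add(Mul(-7, Y), Mul(7, F)))
Function('l')(V) = Mul(V, Pow(Add(-21, Mul(7, V)), -1)) (Function('l')(V) = Mul(V, Pow(Add(Mul(-7, 3), Mul(7, V)), -1)) = Mul(V, Pow(Add(-21, Mul(7, V)), -1)))
Mul(-38, Add(Function('l')(-3), 60)) = Mul(-38, Add(Mul(Rational(1, 7), -3, Pow(Add(-3, -3), -1)), 60)) = Mul(-38, Add(Mul(Rational(1, 7), -3, Pow(-6, -1)), 60)) = Mul(-38, Add(Mul(Rational(1, 7), -3, Rational(-1, 6)), 60)) = Mul(-38, Add(Rational(1, 14), 60)) = Mul(-38, Rational(841, 14)) = Rational(-15979, 7)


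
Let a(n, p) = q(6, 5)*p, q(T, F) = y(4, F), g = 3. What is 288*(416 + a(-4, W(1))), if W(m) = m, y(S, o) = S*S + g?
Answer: 125280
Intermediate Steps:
y(S, o) = 3 + S**2 (y(S, o) = S*S + 3 = S**2 + 3 = 3 + S**2)
q(T, F) = 19 (q(T, F) = 3 + 4**2 = 3 + 16 = 19)
a(n, p) = 19*p
288*(416 + a(-4, W(1))) = 288*(416 + 19*1) = 288*(416 + 19) = 288*435 = 125280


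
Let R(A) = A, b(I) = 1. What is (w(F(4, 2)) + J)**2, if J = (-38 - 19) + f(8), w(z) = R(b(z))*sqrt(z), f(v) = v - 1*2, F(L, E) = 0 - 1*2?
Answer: (-51 + I*sqrt(2))**2 ≈ 2599.0 - 144.25*I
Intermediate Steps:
F(L, E) = -2 (F(L, E) = 0 - 2 = -2)
f(v) = -2 + v (f(v) = v - 2 = -2 + v)
w(z) = sqrt(z) (w(z) = 1*sqrt(z) = sqrt(z))
J = -51 (J = (-38 - 19) + (-2 + 8) = -57 + 6 = -51)
(w(F(4, 2)) + J)**2 = (sqrt(-2) - 51)**2 = (I*sqrt(2) - 51)**2 = (-51 + I*sqrt(2))**2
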